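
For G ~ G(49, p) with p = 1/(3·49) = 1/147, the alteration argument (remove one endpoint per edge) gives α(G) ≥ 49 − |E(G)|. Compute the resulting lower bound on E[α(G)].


E[|E(G)|] = C(49, 2)·p = 1176 · (1/147) = 8.
E[α(G)] ≥ n − E[|E(G)|] = 49 − 8 = 41.
Numerically: ≈ 41.00000.
(This is only a lower bound; the true E[α(G)] may be larger.)

E[α(G)] ≥ 41 ≈ 41.00000.


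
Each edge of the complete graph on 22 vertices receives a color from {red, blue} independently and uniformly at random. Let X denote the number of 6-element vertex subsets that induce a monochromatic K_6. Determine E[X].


Let X = Σ_S X_S over the C(22, 6) = 74613 subsets S of size 6, where X_S = 1 if the K_6 on S is monochromatic.
For a fixed S, the K_6 on S has C(6, 2) = 15 edges. P[all 15 edges red] = (1/2)^15, and likewise for blue, so P[monochromatic] = 2·(1/2)^15 = 2^{1 − 15} = 1/16384.
By linearity: E[X] = C(22, 6) · 2^{1 − 15} = 74613 · 1/16384 = 74613/16384.
Numerically: E[X] ≈ 4.554016.

E[X] = C(22,6)·2^(1−C(6,2)) = 74613/16384 ≈ 4.554016.


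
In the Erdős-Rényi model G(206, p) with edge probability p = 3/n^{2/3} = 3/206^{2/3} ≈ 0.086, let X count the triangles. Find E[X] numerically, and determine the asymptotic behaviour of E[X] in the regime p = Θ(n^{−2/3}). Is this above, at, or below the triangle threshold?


Number of potential triangles: C(206, 3) = 1435820.
Each occurs with probability p³ ≈ (0.086)³ ≈ 6.36252e-04.
By linearity: E[X] = C(206, 3)·p³ ≈ 1435820 · 6.36252e-04 ≈ 913.544.
Since α = 2/3 < 1, p = c/n^{2/3} ≫ 1/n is above the triangle threshold p ~ 1/n. Asymptotically E[X] ~ (c³/6)·n^{3(1−α)} = (3³/6)·n^{1} → ∞; triangles are abundant w.h.p.

E[X] ≈ 913.544; in regime p = Θ(1/n^{2/3}) E[X] diverges (above the triangle threshold p ~ 1/n).


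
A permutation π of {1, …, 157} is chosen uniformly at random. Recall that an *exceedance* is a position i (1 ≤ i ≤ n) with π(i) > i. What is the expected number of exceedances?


Write X = Σ_{i=1}^{157} X_i, where X_i = 1_{π(i) > i}.
For each fixed i, π(i) is uniform over {1, …, 157} (marginal of a uniform permutation), so P[π(i) > i] = (n − i)/n. Summing: Σ_{i=1}^{157} (n − i)/n = (0 + 1 + … + 156)/157 = 157(157 − 1)/(2·157) = (157 − 1)/2.
Hence E[X] = Σ_{i=1}^{157} (157 − i)/157 = 78 ≈ 78.00000.

E[X] = 78 = 78.00000.


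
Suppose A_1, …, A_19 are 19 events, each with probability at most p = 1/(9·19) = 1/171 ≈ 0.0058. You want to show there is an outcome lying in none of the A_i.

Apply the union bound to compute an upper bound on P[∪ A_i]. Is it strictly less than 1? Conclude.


Union bound: P[∪_{i=1}^{19} A_i] ≤ Σ_i P[A_i] ≤ 19·p = 19·(1/171) = 1/9.
Numerically: 1/9 ≈ 0.1111.
Is 1/9 < 1? YES.
Since P[∪ A_i] ≤ 1/9 < 1, the complement has P[∩ A_i^c] ≥ 1 − 1/9 = 8/9 > 0, so some outcome avoids every A_i.

19·p = 1/9 ≈ 0.1111; existence CERTIFIED by the union bound.


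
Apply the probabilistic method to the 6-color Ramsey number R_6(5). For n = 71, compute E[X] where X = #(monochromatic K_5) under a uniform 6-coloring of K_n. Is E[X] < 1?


E[X] = C(71, 5) · 6^{1 − 10} = 13019909 · 6^{−9} = 13019909/10077696.
As a reduced fraction: E[X] = 13019909/10077696 ≈ 1.292.
Is E[X] < 1? NO.
Since E[X] ≥ 1, the first-moment bound is inconclusive at n = 71; it does NOT by itself certify R_6(5) > 71.

E[X] = 13019909/10077696 ≈ 1.292; E[X] ≥ 1; first-moment method inconclusive here.


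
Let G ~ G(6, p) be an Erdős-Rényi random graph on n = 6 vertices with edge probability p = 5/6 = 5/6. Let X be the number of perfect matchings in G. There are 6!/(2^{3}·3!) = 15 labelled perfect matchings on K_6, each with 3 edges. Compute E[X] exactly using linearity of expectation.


K_6 has 6!/(2^{3}·3!) = 15 labelled perfect matchings.
For each such perfect matching H, let X_H = 1 if all 3 edges of H are present in G. Then P[X_H = 1] = p^{3} = (5/6)^{3} = 125/216.
Summing the indicators: E[X] = Σ_H E[X_H] = 15 · p^{3} = 15 · 125/216 = 625/72.
Numerically: E[X] ≈ 8.6806.

E[X] = 15 · (5/6)^{3} = 625/72 ≈ 8.6806.


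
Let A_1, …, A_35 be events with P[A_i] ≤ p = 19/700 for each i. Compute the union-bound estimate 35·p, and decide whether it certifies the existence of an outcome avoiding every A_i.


Union bound: P[∪_{i=1}^{35} A_i] ≤ Σ_i P[A_i] ≤ 35·p = 35·(19/700) = 19/20.
Numerically: 19/20 ≈ 0.9500000.
Is 19/20 < 1? YES.
Since P[∪ A_i] ≤ 19/20 < 1, the complement has P[∩ A_i^c] ≥ 1 − 19/20 = 1/20 > 0, so some outcome avoids every A_i.

35·p = 19/20 ≈ 0.9500000; existence CERTIFIED by the union bound.


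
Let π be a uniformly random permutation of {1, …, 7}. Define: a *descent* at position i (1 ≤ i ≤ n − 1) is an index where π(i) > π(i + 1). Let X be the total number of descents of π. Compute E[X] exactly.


Write X = Σ X_I over i = 1, …, 6, with X_I the indicator of one descent.
There are 6 indicators.
For each fixed i, the pair (π(i), π(i+1)) is a uniformly random ordered pair of distinct values from {1, …, 7}; by symmetry P[π(i) > π(i+1)] = 1/2.
By linearity: E[X] = 6 · (1/2) = (7 − 1) · (1/2) = 3 ≈ 3.000000.

E[X] = 3 = 3.000000.


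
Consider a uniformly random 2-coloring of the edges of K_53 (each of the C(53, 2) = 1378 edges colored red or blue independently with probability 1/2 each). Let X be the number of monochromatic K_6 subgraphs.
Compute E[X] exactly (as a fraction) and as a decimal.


Let X = Σ_S X_S over the C(53, 6) = 22957480 subsets S of size 6, where X_S = 1 if the K_6 on S is monochromatic.
For a fixed S, the K_6 on S has C(6, 2) = 15 edges. P[all 15 edges red] = (1/2)^15, and likewise for blue, so P[monochromatic] = 2·(1/2)^15 = 2^{1 − 15} = 1/16384.
By linearity: E[X] = C(53, 6) · 2^{1 − 15} = 22957480 · 1/16384 = 2869685/2048.
Numerically: E[X] ≈ 1401.213.

E[X] = C(53,6)·2^(1−C(6,2)) = 2869685/2048 ≈ 1401.213.


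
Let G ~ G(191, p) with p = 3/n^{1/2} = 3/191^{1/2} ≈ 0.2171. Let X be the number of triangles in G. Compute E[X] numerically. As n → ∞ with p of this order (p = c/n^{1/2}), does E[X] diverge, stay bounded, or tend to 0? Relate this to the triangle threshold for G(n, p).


Number of potential triangles: C(191, 3) = 1143135.
Each occurs with probability p³ ≈ (0.2171)³ ≈ 1.022854e-02.
By linearity: E[X] = C(191, 3)·p³ ≈ 1143135 · 1.022854e-02 ≈ 11692.6038.
Since α = 1/2 < 1, p = c/n^{1/2} ≫ 1/n is above the triangle threshold p ~ 1/n. Asymptotically E[X] ~ (c³/6)·n^{3(1−α)} = (3³/6)·n^{1.5} → ∞; triangles are abundant w.h.p.

E[X] ≈ 11692.6038; in regime p = Θ(1/n^{1/2}) E[X] diverges (above the triangle threshold p ~ 1/n).


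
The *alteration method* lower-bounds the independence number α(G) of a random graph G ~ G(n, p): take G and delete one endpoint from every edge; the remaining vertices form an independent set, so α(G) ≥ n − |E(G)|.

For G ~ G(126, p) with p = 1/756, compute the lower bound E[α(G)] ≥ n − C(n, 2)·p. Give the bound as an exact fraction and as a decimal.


E[|E(G)|] = C(126, 2)·p = 7875 · (1/756) = 125/12.
E[α(G)] ≥ n − E[|E(G)|] = 126 − 125/12 = 1387/12.
Numerically: ≈ 115.58333.
(This is only a lower bound; the true E[α(G)] may be larger.)

E[α(G)] ≥ 1387/12 ≈ 115.58333.


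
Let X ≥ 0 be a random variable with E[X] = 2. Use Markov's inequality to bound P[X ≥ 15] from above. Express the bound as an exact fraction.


μ = E[X] = 2, a = 15.
Markov: P[X ≥ 15] ≤ μ/a = (2)/15 = 2/15.
Numerically: ≈ 0.1333.
(Since a = 15 > μ = 2.0000, the bound 2/15 is < 1 and informative.)

P[X ≥ 15] ≤ 2/15 ≈ 0.1333.


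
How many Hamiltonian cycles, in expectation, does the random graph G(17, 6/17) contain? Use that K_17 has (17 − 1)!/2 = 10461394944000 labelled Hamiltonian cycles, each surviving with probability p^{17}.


K_17 has (17 − 1)!/2 = 10461394944000 labelled Hamiltonian cycles.
For each such Hamiltonian cycle H, let X_H = 1 if all 17 edges of H are present in G. Then P[X_H = 1] = p^{17} = (6/17)^{17} = 16926659444736/827240261886336764177.
By linearity of expectation: E[X] = Σ_H E[X_H] = 10461394944000 · p^{17} = 10461394944000 · 16926659444736/827240261886336764177 = 177076469533971037814784000/827240261886336764177.
Numerically: E[X] ≈ 2.1406e+05.

E[X] = 10461394944000 · (6/17)^{17} = 177076469533971037814784000/827240261886336764177 ≈ 2.1406e+05.


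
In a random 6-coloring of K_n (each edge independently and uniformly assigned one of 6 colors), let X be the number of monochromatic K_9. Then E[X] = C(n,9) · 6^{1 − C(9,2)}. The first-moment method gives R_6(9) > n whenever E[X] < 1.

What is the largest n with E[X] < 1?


We need C(n, 9) · 6^{1 − 36} < 1, i.e. C(n, 9) < 6^{36 − 1} = 1719070799748422591028658176.
Check values of n near the boundary:
  n = 4403: C(4403, 9) = 1699894433046281918452233150; 1699894433046281918452233150 < 1719070799748422591028658176? YES
  n = 4404: C(4404, 9) = 1703375445537161676647015880; 1703375445537161676647015880 < 1719070799748422591028658176? YES
  n = 4405: C(4405, 9) = 1706862792900636302463627150; 1706862792900636302463627150 < 1719070799748422591028658176? YES
  n = 4406: C(4406, 9) = 1710356485221788389505285700; 1710356485221788389505285700 < 1719070799748422591028658176? YES
  n = 4407: C(4407, 9) = 1713856532599459170657070050; 1713856532599459170657070050 < 1719070799748422591028658176? YES
  n = 4408: C(4408, 9) = 1717362945146264156457459600; 1717362945146264156457459600 < 1719070799748422591028658176? YES
  n = 4409: C(4409, 9) = 1720875732988608787686577131; 1720875732988608787686577131 < 1719070799748422591028658176? NO
  n = 4410: C(4410, 9) = 1724394906266704102180823710; 1724394906266704102180823710 < 1719070799748422591028658176? NO
  n = 4411: C(4411, 9) = 1727920475134582415883601405; 1727920475134582415883601405 < 1719070799748422591028658176? NO
The largest n with C(n, 9) < 1719070799748422591028658176 is n = 4408 (where E[X] = 35778394690547169926197075/35813974994758803979763712 ≈ 0.9990065). Hence R_6(9) > 4408, i.e. R_6(9) ≥ 4409.

Largest n = 4408; hence R_6(9) > 4408.


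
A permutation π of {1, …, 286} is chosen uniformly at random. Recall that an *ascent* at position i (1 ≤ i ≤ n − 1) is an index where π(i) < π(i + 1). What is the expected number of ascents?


Write X = Σ X_I over i = 1, …, 285, with X_I the indicator of one ascent.
There are 285 indicators.
For each fixed i, the pair (π(i), π(i+1)) is a uniformly random ordered pair of distinct values from {1, …, 286}; by symmetry P[π(i) < π(i+1)] = 1/2.
By linearity: E[X] = 285 · (1/2) = (286 − 1) · (1/2) = 285/2 ≈ 142.5000.

E[X] = 285/2 = 142.5000.


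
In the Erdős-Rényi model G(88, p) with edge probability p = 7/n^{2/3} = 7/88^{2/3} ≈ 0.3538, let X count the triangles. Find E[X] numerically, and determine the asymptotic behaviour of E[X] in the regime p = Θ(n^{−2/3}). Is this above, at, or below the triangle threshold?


Number of potential triangles: C(88, 3) = 109736.
Each occurs with probability p³ ≈ (0.3538)³ ≈ 4.429236e-02.
By linearity: E[X] = C(88, 3)·p³ ≈ 109736 · 4.429236e-02 ≈ 4860.4659.
Since α = 2/3 < 1, p = c/n^{2/3} ≫ 1/n is above the triangle threshold p ~ 1/n. Asymptotically E[X] ~ (c³/6)·n^{3(1−α)} = (7³/6)·n^{1} → ∞; triangles are abundant w.h.p.

E[X] ≈ 4860.4659; in regime p = Θ(1/n^{2/3}) E[X] diverges (above the triangle threshold p ~ 1/n).


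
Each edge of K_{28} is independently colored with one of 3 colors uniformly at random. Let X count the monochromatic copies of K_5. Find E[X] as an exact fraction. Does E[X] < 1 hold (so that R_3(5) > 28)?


E[X] = C(28, 5) · 3^{1 − 10} = 98280 · 3^{−9} = 98280/19683.
As a reduced fraction: E[X] = 3640/729 ≈ 4.99314.
Is E[X] < 1? NO.
Since E[X] ≥ 1, the first-moment bound is inconclusive at n = 28; it does NOT by itself certify R_3(5) > 28.

E[X] = 3640/729 ≈ 4.99314; E[X] ≥ 1; first-moment method inconclusive here.


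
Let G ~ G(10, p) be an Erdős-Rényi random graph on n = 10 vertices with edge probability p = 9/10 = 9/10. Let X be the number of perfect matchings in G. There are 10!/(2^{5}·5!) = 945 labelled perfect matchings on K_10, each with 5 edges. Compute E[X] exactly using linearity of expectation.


K_10 has 10!/(2^{5}·5!) = 945 labelled perfect matchings.
For each such perfect matching H, let X_H = 1 if all 5 edges of H are present in G. Then P[X_H = 1] = p^{5} = (9/10)^{5} = 59049/100000.
Summing the indicators: E[X] = Σ_H E[X_H] = 945 · p^{5} = 945 · 59049/100000 = 11160261/20000.
Numerically: E[X] ≈ 558.013.

E[X] = 945 · (9/10)^{5} = 11160261/20000 ≈ 558.013.


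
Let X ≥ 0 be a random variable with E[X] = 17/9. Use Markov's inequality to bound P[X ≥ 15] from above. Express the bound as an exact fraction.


μ = E[X] = 17/9, a = 15.
Markov: P[X ≥ 15] ≤ μ/a = (17/9)/15 = 17/135.
Numerically: ≈ 0.126.
(Since a = 15 > μ = 1.889, the bound 17/135 is < 1 and informative.)

P[X ≥ 15] ≤ 17/135 ≈ 0.126.


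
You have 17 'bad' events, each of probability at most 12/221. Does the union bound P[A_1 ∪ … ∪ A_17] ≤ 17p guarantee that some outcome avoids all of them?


Union bound: P[∪_{i=1}^{17} A_i] ≤ Σ_i P[A_i] ≤ 17·p = 17·(12/221) = 12/13.
Numerically: 12/13 ≈ 0.923077.
Is 12/13 < 1? YES.
Since P[∪ A_i] ≤ 12/13 < 1, the complement has P[∩ A_i^c] ≥ 1 − 12/13 = 1/13 > 0, so some outcome avoids every A_i.

17·p = 12/13 ≈ 0.923077; existence CERTIFIED by the union bound.


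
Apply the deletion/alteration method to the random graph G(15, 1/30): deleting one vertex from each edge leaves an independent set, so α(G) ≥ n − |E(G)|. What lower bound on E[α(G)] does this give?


E[|E(G)|] = C(15, 2)·p = 105 · (1/30) = 7/2.
E[α(G)] ≥ n − E[|E(G)|] = 15 − 7/2 = 23/2.
Numerically: ≈ 11.500000.
(This is only a lower bound; the true E[α(G)] may be larger.)

E[α(G)] ≥ 23/2 ≈ 11.500000.


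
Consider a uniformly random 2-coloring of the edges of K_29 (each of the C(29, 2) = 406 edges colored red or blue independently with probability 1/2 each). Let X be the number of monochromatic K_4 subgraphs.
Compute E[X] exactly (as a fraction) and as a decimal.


Let X = Σ_S X_S over the C(29, 4) = 23751 subsets S of size 4, where X_S = 1 if the K_4 on S is monochromatic.
For a fixed S, the K_4 on S has C(4, 2) = 6 edges. P[all 6 edges red] = (1/2)^6, and likewise for blue, so P[monochromatic] = 2·(1/2)^6 = 2^{1 − 6} = 1/32.
By linearity of expectation: E[X] = C(29, 4) · 2^{1 − 6} = 23751 · 1/32 = 23751/32.
Numerically: E[X] ≈ 742.219.

E[X] = C(29,4)·2^(1−C(4,2)) = 23751/32 ≈ 742.219.


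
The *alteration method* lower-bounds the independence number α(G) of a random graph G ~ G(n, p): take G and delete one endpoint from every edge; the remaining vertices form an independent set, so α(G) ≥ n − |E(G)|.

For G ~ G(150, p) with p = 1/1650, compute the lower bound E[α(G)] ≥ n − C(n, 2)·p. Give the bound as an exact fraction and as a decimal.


E[|E(G)|] = C(150, 2)·p = 11175 · (1/1650) = 149/22.
E[α(G)] ≥ n − E[|E(G)|] = 150 − 149/22 = 3151/22.
Numerically: ≈ 143.22727.
(This is only a lower bound; the true E[α(G)] may be larger.)

E[α(G)] ≥ 3151/22 ≈ 143.22727.


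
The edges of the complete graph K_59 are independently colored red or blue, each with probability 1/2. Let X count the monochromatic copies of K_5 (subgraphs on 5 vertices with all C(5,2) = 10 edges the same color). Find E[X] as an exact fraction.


Let X = Σ_S X_S over the C(59, 5) = 5006386 subsets S of size 5, where X_S = 1 if the K_5 on S is monochromatic.
For a fixed S, the K_5 on S has C(5, 2) = 10 edges. P[all 10 edges red] = (1/2)^10, and likewise for blue, so P[monochromatic] = 2·(1/2)^10 = 2^{1 − 10} = 1/512.
Summing: E[X] = C(59, 5) · 2^{1 − 10} = 5006386 · 1/512 = 2503193/256.
Numerically: E[X] ≈ 9778.097656.

E[X] = C(59,5)·2^(1−C(5,2)) = 2503193/256 ≈ 9778.097656.


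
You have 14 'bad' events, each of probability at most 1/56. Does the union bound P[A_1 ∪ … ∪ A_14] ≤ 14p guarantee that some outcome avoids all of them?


Union bound: P[∪_{i=1}^{14} A_i] ≤ Σ_i P[A_i] ≤ 14·p = 14·(1/56) = 1/4.
Numerically: 1/4 ≈ 0.250000.
Is 1/4 < 1? YES.
Since P[∪ A_i] ≤ 1/4 < 1, the complement has P[∩ A_i^c] ≥ 1 − 1/4 = 3/4 > 0, so some outcome avoids every A_i.

14·p = 1/4 ≈ 0.250000; existence CERTIFIED by the union bound.


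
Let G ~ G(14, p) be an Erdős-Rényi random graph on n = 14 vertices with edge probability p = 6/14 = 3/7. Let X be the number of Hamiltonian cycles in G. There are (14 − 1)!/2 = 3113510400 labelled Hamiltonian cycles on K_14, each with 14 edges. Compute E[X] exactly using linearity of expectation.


K_14 has (14 − 1)!/2 = 3113510400 labelled Hamiltonian cycles.
For each such Hamiltonian cycle H, let X_H = 1 if all 14 edges of H are present in G. Then P[X_H = 1] = p^{14} = (3/7)^{14} = 4782969/678223072849.
By linearity: E[X] = Σ_H E[X_H] = 3113510400 · p^{14} = 3113510400 · 4782969/678223072849 = 2127403389196800/96889010407.
Numerically: E[X] ≈ 2.2e+04.

E[X] = 3113510400 · (3/7)^{14} = 2127403389196800/96889010407 ≈ 2.2e+04.


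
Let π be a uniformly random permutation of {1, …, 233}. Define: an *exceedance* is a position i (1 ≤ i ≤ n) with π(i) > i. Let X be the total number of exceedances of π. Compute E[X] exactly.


Write X = Σ_{i=1}^{233} X_i, where X_i = 1_{π(i) > i}.
For each fixed i, π(i) is uniform over {1, …, 233} (marginal of a uniform permutation), so P[π(i) > i] = (n − i)/n. Summing: Σ_{i=1}^{233} (n − i)/n = (0 + 1 + … + 232)/233 = 233(233 − 1)/(2·233) = (233 − 1)/2.
Hence E[X] = Σ_{i=1}^{233} (233 − i)/233 = 116 ≈ 116.000000.

E[X] = 116 = 116.000000.


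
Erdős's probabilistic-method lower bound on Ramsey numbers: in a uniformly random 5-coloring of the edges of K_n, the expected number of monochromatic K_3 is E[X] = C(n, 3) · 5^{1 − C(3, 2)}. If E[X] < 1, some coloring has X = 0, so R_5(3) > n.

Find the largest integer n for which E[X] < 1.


We need C(n, 3) · 5^{1 − 3} < 1, i.e. C(n, 3) < 5^{3 − 1} = 25.
Check values of n near the boundary:
  n = 3: C(3, 3) = 1; 1 < 25? YES
  n = 4: C(4, 3) = 4; 4 < 25? YES
  n = 5: C(5, 3) = 10; 10 < 25? YES
  n = 6: C(6, 3) = 20; 20 < 25? YES
  n = 7: C(7, 3) = 35; 35 < 25? NO
The largest n with C(n, 3) < 25 is n = 6 (where E[X] = 4/5 ≈ 0.800). Hence R_5(3) > 6, i.e. R_5(3) ≥ 7.

Largest n = 6; hence R_5(3) > 6.


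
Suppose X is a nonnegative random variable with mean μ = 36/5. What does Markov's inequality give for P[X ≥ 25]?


μ = E[X] = 36/5, a = 25.
Markov: P[X ≥ 25] ≤ μ/a = (36/5)/25 = 36/125.
Numerically: ≈ 0.288.
(Since a = 25 > μ = 7.200, the bound 36/125 is < 1 and informative.)

P[X ≥ 25] ≤ 36/125 ≈ 0.288.


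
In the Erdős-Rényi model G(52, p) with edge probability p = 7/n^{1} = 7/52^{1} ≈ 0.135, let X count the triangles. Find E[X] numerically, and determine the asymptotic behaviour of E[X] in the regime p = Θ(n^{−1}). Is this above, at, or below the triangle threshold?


Number of potential triangles: C(52, 3) = 22100.
Each occurs with probability p³ ≈ (0.135)³ ≈ 2.43941e-03.
By linearity: E[X] = C(52, 3)·p³ ≈ 22100 · 2.43941e-03 ≈ 53.911.
Here α = 1, so p = 7/n is exactly at the triangle threshold p ~ 1/n. Asymptotically E[X] → c³/6 = 7³/6 = 343/6 ≈ 57.167, a bounded constant. In this regime the triangle count is asymptotically Poisson(c³/6).

E[X] ≈ 53.911; in regime p = Θ(1/n^{1}) E[X] stays bounded (at the triangle threshold p ~ 1/n).


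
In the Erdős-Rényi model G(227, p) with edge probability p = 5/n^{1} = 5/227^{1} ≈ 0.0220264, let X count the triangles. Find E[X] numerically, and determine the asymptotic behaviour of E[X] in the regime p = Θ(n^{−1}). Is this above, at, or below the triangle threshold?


Number of potential triangles: C(227, 3) = 1923825.
Each occurs with probability p³ ≈ (0.0220264)³ ≈ 1.06864250e-05.
By linearity: E[X] = C(227, 3)·p³ ≈ 1923825 · 1.06864250e-05 ≈ 20.558812.
Here α = 1, so p = 5/n is exactly at the triangle threshold p ~ 1/n. Asymptotically E[X] → c³/6 = 5³/6 = 125/6 ≈ 20.833333, a bounded constant. In this regime the triangle count is asymptotically Poisson(c³/6).

E[X] ≈ 20.558812; in regime p = Θ(1/n^{1}) E[X] stays bounded (at the triangle threshold p ~ 1/n).


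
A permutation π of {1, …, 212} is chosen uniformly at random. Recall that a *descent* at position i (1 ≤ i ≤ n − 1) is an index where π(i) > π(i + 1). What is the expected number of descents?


Write X = Σ X_I over i = 1, …, 211, with X_I the indicator of one descent.
There are 211 indicators.
For each fixed i, the pair (π(i), π(i+1)) is a uniformly random ordered pair of distinct values from {1, …, 212}; by symmetry P[π(i) > π(i+1)] = 1/2.
By linearity: E[X] = 211 · (1/2) = (212 − 1) · (1/2) = 211/2 ≈ 105.5000.

E[X] = 211/2 = 105.5000.


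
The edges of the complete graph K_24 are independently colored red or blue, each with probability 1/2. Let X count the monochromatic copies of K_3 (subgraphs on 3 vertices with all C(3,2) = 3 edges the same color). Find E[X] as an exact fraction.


Let X = Σ_S X_S over the C(24, 3) = 2024 subsets S of size 3, where X_S = 1 if the K_3 on S is monochromatic.
For a fixed S, the K_3 on S has C(3, 2) = 3 edges. P[all 3 edges red] = (1/2)^3, and likewise for blue, so P[monochromatic] = 2·(1/2)^3 = 2^{1 − 3} = 1/4.
Summing: E[X] = C(24, 3) · 2^{1 − 3} = 2024 · 1/4 = 506.
Numerically: E[X] ≈ 506.0000.

E[X] = C(24,3)·2^(1−C(3,2)) = 506 ≈ 506.0000.


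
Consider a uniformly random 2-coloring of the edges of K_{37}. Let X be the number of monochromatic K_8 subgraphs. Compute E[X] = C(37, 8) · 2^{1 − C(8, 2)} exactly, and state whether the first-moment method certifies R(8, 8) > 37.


E[X] = C(37, 8) · 2^{1 − 28} = 38608020 · 2^{−27} = 38608020/134217728.
As a reduced fraction: E[X] = 9652005/33554432 ≈ 0.287652.
Is E[X] < 1? YES.
Since E[X] < 1, there exists a 2-coloring of K_{37} with no monochromatic K_8; hence R(8, 8) > 37.

E[X] = 9652005/33554432 ≈ 0.287652; E[X] < 1, so R(8, 8) > 37.


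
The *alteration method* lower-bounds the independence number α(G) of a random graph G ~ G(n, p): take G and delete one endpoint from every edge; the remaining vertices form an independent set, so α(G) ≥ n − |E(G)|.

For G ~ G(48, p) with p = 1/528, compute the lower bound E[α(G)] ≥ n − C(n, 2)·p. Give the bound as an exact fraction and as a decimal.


E[|E(G)|] = C(48, 2)·p = 1128 · (1/528) = 47/22.
E[α(G)] ≥ n − E[|E(G)|] = 48 − 47/22 = 1009/22.
Numerically: ≈ 45.863636.
(This is only a lower bound; the true E[α(G)] may be larger.)

E[α(G)] ≥ 1009/22 ≈ 45.863636.


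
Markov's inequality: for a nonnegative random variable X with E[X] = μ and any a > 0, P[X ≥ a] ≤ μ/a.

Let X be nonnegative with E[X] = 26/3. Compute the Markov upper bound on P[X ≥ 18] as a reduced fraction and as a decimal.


μ = E[X] = 26/3, a = 18.
Markov: P[X ≥ 18] ≤ μ/a = (26/3)/18 = 13/27.
Numerically: ≈ 0.48148.
(Since a = 18 > μ = 8.66667, the bound 13/27 is < 1 and informative.)

P[X ≥ 18] ≤ 13/27 ≈ 0.48148.


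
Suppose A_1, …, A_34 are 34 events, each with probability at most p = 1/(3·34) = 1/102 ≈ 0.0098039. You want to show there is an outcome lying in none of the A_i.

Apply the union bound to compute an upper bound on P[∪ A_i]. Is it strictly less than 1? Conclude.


Union bound: P[∪_{i=1}^{34} A_i] ≤ Σ_i P[A_i] ≤ 34·p = 34·(1/102) = 1/3.
Numerically: 1/3 ≈ 0.3333333.
Is 1/3 < 1? YES.
Since P[∪ A_i] ≤ 1/3 < 1, the complement has P[∩ A_i^c] ≥ 1 − 1/3 = 2/3 > 0, so some outcome avoids every A_i.

34·p = 1/3 ≈ 0.3333333; existence CERTIFIED by the union bound.


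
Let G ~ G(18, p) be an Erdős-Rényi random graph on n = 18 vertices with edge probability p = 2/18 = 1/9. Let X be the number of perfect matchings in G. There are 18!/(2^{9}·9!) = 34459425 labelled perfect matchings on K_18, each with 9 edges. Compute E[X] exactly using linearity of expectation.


K_18 has 18!/(2^{9}·9!) = 34459425 labelled perfect matchings.
For each such perfect matching H, let X_H = 1 if all 9 edges of H are present in G. Then P[X_H = 1] = p^{9} = (1/9)^{9} = 1/387420489.
Summing the indicators: E[X] = Σ_H E[X_H] = 34459425 · p^{9} = 34459425 · 1/387420489 = 425425/4782969.
Numerically: E[X] ≈ 0.088946.

E[X] = 34459425 · (1/9)^{9} = 425425/4782969 ≈ 0.088946.


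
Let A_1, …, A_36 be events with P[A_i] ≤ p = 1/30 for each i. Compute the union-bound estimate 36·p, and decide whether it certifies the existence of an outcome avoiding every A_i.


Union bound: P[∪_{i=1}^{36} A_i] ≤ Σ_i P[A_i] ≤ 36·p = 36·(1/30) = 6/5.
Numerically: 6/5 ≈ 1.2000.
Is 6/5 < 1? NO.
Since the bound 6/5 is ≥ 1, the union bound is uninformative here; it does NOT by itself certify existence.

36·p = 6/5 ≈ 1.2000; existence NOT certified by the union bound.


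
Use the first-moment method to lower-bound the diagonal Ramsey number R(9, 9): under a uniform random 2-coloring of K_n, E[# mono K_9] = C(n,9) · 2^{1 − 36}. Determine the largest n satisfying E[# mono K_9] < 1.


We need C(n, 9) · 2^{1 − 36} < 1, i.e. C(n, 9) < 2^{36 − 1} = 34359738368.
Check values of n near the boundary:
  n = 63: C(63, 9) = 23667689815; 23667689815 < 34359738368? YES
  n = 64: C(64, 9) = 27540584512; 27540584512 < 34359738368? YES
  n = 65: C(65, 9) = 31966749880; 31966749880 < 34359738368? YES
  n = 66: C(66, 9) = 37014131440; 37014131440 < 34359738368? NO
  n = 67: C(67, 9) = 42757703560; 42757703560 < 34359738368? NO
The largest n with C(n, 9) < 34359738368 is n = 65 (where E[X] = 3995843735/4294967296 ≈ 0.9304). Hence R(9, 9) > 65, i.e. R(9, 9) ≥ 66.

Largest n = 65; hence R(9, 9) > 65.


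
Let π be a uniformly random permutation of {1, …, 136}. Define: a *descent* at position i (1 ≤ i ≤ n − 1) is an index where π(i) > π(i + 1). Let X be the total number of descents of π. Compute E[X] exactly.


Write X = Σ X_I over i = 1, …, 135, with X_I the indicator of one descent.
There are 135 indicators.
For each fixed i, the pair (π(i), π(i+1)) is a uniformly random ordered pair of distinct values from {1, …, 136}; by symmetry P[π(i) > π(i+1)] = 1/2.
By linearity: E[X] = 135 · (1/2) = (136 − 1) · (1/2) = 135/2 ≈ 67.500000.

E[X] = 135/2 = 67.500000.


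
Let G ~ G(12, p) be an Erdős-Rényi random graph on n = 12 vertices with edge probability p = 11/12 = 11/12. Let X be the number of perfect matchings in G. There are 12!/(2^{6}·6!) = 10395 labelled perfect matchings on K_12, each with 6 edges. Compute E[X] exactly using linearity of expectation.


K_12 has 12!/(2^{6}·6!) = 10395 labelled perfect matchings.
For each such perfect matching H, let X_H = 1 if all 6 edges of H are present in G. Then P[X_H = 1] = p^{6} = (11/12)^{6} = 1771561/2985984.
By linearity of expectation: E[X] = Σ_H E[X_H] = 10395 · p^{6} = 10395 · 1771561/2985984 = 682050985/110592.
Numerically: E[X] ≈ 6167.

E[X] = 10395 · (11/12)^{6} = 682050985/110592 ≈ 6167.


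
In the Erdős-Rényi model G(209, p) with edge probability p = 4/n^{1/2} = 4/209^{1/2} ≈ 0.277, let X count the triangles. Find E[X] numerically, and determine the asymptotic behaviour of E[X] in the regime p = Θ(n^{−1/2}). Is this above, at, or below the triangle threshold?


Number of potential triangles: C(209, 3) = 1499784.
Each occurs with probability p³ ≈ (0.277)³ ≈ 2.11817e-02.
By linearity: E[X] = C(209, 3)·p³ ≈ 1499784 · 2.11817e-02 ≈ 31767.955.
Since α = 1/2 < 1, p = c/n^{1/2} ≫ 1/n is above the triangle threshold p ~ 1/n. Asymptotically E[X] ~ (c³/6)·n^{3(1−α)} = (4³/6)·n^{1.5} → ∞; triangles are abundant w.h.p.

E[X] ≈ 31767.955; in regime p = Θ(1/n^{1/2}) E[X] diverges (above the triangle threshold p ~ 1/n).


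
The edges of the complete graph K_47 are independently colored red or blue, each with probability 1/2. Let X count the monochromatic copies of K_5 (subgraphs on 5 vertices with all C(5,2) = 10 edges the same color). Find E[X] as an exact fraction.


Let X = Σ_S X_S over the C(47, 5) = 1533939 subsets S of size 5, where X_S = 1 if the K_5 on S is monochromatic.
For a fixed S, the K_5 on S has C(5, 2) = 10 edges. P[all 10 edges red] = (1/2)^10, and likewise for blue, so P[monochromatic] = 2·(1/2)^10 = 2^{1 − 10} = 1/512.
By linearity: E[X] = C(47, 5) · 2^{1 − 10} = 1533939 · 1/512 = 1533939/512.
Numerically: E[X] ≈ 2995.97461.

E[X] = C(47,5)·2^(1−C(5,2)) = 1533939/512 ≈ 2995.97461.


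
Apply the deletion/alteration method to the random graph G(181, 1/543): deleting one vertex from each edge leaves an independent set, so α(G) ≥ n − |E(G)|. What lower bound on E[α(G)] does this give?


E[|E(G)|] = C(181, 2)·p = 16290 · (1/543) = 30.
E[α(G)] ≥ n − E[|E(G)|] = 181 − 30 = 151.
Numerically: ≈ 151.0000.
(This is only a lower bound; the true E[α(G)] may be larger.)

E[α(G)] ≥ 151 ≈ 151.0000.


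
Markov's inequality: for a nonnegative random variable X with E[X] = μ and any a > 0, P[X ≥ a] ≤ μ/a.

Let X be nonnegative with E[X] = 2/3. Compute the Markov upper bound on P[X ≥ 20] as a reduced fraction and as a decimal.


μ = E[X] = 2/3, a = 20.
Markov: P[X ≥ 20] ≤ μ/a = (2/3)/20 = 1/30.
Numerically: ≈ 0.03333.
(Since a = 20 > μ = 0.66667, the bound 1/30 is < 1 and informative.)

P[X ≥ 20] ≤ 1/30 ≈ 0.03333.


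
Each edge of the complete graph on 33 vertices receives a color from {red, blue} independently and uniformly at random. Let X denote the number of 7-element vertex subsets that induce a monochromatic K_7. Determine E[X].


Let X = Σ_S X_S over the C(33, 7) = 4272048 subsets S of size 7, where X_S = 1 if the K_7 on S is monochromatic.
For a fixed S, the K_7 on S has C(7, 2) = 21 edges. P[all 21 edges red] = (1/2)^21, and likewise for blue, so P[monochromatic] = 2·(1/2)^21 = 2^{1 − 21} = 1/1048576.
By linearity of expectation: E[X] = C(33, 7) · 2^{1 − 21} = 4272048 · 1/1048576 = 267003/65536.
Numerically: E[X] ≈ 4.07414.

E[X] = C(33,7)·2^(1−C(7,2)) = 267003/65536 ≈ 4.07414.


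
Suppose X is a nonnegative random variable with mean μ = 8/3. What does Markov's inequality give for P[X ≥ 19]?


μ = E[X] = 8/3, a = 19.
Markov: P[X ≥ 19] ≤ μ/a = (8/3)/19 = 8/57.
Numerically: ≈ 0.14035.
(Since a = 19 > μ = 2.66667, the bound 8/57 is < 1 and informative.)

P[X ≥ 19] ≤ 8/57 ≈ 0.14035.


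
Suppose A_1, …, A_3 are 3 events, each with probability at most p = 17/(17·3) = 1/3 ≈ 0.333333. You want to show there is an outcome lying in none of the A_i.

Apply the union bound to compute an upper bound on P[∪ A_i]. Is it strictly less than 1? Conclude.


Union bound: P[∪_{i=1}^{3} A_i] ≤ Σ_i P[A_i] ≤ 3·p = 3·(1/3) = 1.
Numerically: 1 ≈ 1.000000.
Is 1 < 1? NO.
Since the bound 1 is ≥ 1, the union bound is uninformative here; it does NOT by itself certify existence.

3·p = 1 ≈ 1.000000; existence NOT certified by the union bound.


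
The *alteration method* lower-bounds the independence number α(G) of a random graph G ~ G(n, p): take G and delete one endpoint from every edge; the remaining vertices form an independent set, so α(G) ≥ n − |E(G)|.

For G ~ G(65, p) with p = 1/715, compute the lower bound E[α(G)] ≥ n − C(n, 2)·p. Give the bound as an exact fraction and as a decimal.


E[|E(G)|] = C(65, 2)·p = 2080 · (1/715) = 32/11.
E[α(G)] ≥ n − E[|E(G)|] = 65 − 32/11 = 683/11.
Numerically: ≈ 62.090909.
(This is only a lower bound; the true E[α(G)] may be larger.)

E[α(G)] ≥ 683/11 ≈ 62.090909.


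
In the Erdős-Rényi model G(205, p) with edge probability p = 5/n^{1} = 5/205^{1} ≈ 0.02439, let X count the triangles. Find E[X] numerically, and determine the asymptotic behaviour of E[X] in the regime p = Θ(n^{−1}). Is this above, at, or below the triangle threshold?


Number of potential triangles: C(205, 3) = 1414910.
Each occurs with probability p³ ≈ (0.02439)³ ≈ 1.450937e-05.
By linearity: E[X] = C(205, 3)·p³ ≈ 1414910 · 1.450937e-05 ≈ 20.5294.
Here α = 1, so p = 5/n is exactly at the triangle threshold p ~ 1/n. Asymptotically E[X] → c³/6 = 5³/6 = 125/6 ≈ 20.8333, a bounded constant. In this regime the triangle count is asymptotically Poisson(c³/6).

E[X] ≈ 20.5294; in regime p = Θ(1/n^{1}) E[X] stays bounded (at the triangle threshold p ~ 1/n).


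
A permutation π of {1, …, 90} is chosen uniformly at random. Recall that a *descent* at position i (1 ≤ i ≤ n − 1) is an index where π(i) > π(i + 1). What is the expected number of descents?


Write X = Σ X_I over i = 1, …, 89, with X_I the indicator of one descent.
There are 89 indicators.
For each fixed i, the pair (π(i), π(i+1)) is a uniformly random ordered pair of distinct values from {1, …, 90}; by symmetry P[π(i) > π(i+1)] = 1/2.
By linearity: E[X] = 89 · (1/2) = (90 − 1) · (1/2) = 89/2 ≈ 44.500.

E[X] = 89/2 = 44.500.


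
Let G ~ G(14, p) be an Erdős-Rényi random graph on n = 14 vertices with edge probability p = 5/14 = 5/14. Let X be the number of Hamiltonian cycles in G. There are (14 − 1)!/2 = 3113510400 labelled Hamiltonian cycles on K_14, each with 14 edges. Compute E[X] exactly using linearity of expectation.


K_14 has (14 − 1)!/2 = 3113510400 labelled Hamiltonian cycles.
For each such Hamiltonian cycle H, let X_H = 1 if all 14 edges of H are present in G. Then P[X_H = 1] = p^{14} = (5/14)^{14} = 6103515625/11112006825558016.
Summing the indicators: E[X] = Σ_H E[X_H] = 3113510400 · p^{14} = 3113510400 · 6103515625/11112006825558016 = 5302276611328125/3100448333024.
Numerically: E[X] ≈ 1710.

E[X] = 3113510400 · (5/14)^{14} = 5302276611328125/3100448333024 ≈ 1710.


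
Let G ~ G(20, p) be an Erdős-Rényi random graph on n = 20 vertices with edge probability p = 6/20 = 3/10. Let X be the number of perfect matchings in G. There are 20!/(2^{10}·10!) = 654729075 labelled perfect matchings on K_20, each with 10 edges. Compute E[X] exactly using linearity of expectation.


K_20 has 20!/(2^{10}·10!) = 654729075 labelled perfect matchings.
For each such perfect matching H, let X_H = 1 if all 10 edges of H are present in G. Then P[X_H = 1] = p^{10} = (3/10)^{10} = 59049/10000000000.
Summing the indicators: E[X] = Σ_H E[X_H] = 654729075 · p^{10} = 654729075 · 59049/10000000000 = 1546443885987/400000000.
Numerically: E[X] ≈ 3866.1.

E[X] = 654729075 · (3/10)^{10} = 1546443885987/400000000 ≈ 3866.1.


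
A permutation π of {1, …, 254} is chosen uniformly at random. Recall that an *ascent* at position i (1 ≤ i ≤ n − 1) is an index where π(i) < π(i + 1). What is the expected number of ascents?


Write X = Σ X_I over i = 1, …, 253, with X_I the indicator of one ascent.
There are 253 indicators.
For each fixed i, the pair (π(i), π(i+1)) is a uniformly random ordered pair of distinct values from {1, …, 254}; by symmetry P[π(i) < π(i+1)] = 1/2.
By linearity: E[X] = 253 · (1/2) = (254 − 1) · (1/2) = 253/2 ≈ 126.500.

E[X] = 253/2 = 126.500.


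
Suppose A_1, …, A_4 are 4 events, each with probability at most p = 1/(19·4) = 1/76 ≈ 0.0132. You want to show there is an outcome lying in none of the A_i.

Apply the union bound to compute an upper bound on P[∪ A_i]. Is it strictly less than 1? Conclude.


Union bound: P[∪_{i=1}^{4} A_i] ≤ Σ_i P[A_i] ≤ 4·p = 4·(1/76) = 1/19.
Numerically: 1/19 ≈ 0.0526.
Is 1/19 < 1? YES.
Since P[∪ A_i] ≤ 1/19 < 1, the complement has P[∩ A_i^c] ≥ 1 − 1/19 = 18/19 > 0, so some outcome avoids every A_i.

4·p = 1/19 ≈ 0.0526; existence CERTIFIED by the union bound.


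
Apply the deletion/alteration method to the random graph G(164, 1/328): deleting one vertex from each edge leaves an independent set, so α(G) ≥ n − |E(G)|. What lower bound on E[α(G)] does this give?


E[|E(G)|] = C(164, 2)·p = 13366 · (1/328) = 163/4.
E[α(G)] ≥ n − E[|E(G)|] = 164 − 163/4 = 493/4.
Numerically: ≈ 123.25000.
(This is only a lower bound; the true E[α(G)] may be larger.)

E[α(G)] ≥ 493/4 ≈ 123.25000.


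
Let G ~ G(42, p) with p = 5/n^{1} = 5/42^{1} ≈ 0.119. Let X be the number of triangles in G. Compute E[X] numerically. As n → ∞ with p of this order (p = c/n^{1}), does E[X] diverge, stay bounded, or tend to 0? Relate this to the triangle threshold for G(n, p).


Number of potential triangles: C(42, 3) = 11480.
Each occurs with probability p³ ≈ (0.119)³ ≈ 1.68718e-03.
By linearity: E[X] = C(42, 3)·p³ ≈ 11480 · 1.68718e-03 ≈ 19.369.
Here α = 1, so p = 5/n is exactly at the triangle threshold p ~ 1/n. Asymptotically E[X] → c³/6 = 5³/6 = 125/6 ≈ 20.833, a bounded constant. In this regime the triangle count is asymptotically Poisson(c³/6).

E[X] ≈ 19.369; in regime p = Θ(1/n^{1}) E[X] stays bounded (at the triangle threshold p ~ 1/n).


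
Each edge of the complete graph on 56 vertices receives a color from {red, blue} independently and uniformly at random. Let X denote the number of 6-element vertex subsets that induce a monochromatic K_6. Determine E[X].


Let X = Σ_S X_S over the C(56, 6) = 32468436 subsets S of size 6, where X_S = 1 if the K_6 on S is monochromatic.
For a fixed S, the K_6 on S has C(6, 2) = 15 edges. P[all 15 edges red] = (1/2)^15, and likewise for blue, so P[monochromatic] = 2·(1/2)^15 = 2^{1 − 15} = 1/16384.
Summing: E[X] = C(56, 6) · 2^{1 − 15} = 32468436 · 1/16384 = 8117109/4096.
Numerically: E[X] ≈ 1981.716064.

E[X] = C(56,6)·2^(1−C(6,2)) = 8117109/4096 ≈ 1981.716064.


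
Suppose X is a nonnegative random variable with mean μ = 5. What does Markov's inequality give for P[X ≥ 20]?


μ = E[X] = 5, a = 20.
Markov: P[X ≥ 20] ≤ μ/a = (5)/20 = 1/4.
Numerically: ≈ 0.250.
(Since a = 20 > μ = 5.000, the bound 1/4 is < 1 and informative.)

P[X ≥ 20] ≤ 1/4 ≈ 0.250.


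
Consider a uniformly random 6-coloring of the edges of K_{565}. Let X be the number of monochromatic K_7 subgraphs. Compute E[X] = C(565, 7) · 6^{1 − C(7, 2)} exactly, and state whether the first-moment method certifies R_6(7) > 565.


E[X] = C(565, 7) · 6^{1 − 21} = 3513212521235560 · 6^{−20} = 3513212521235560/3656158440062976.
As a reduced fraction: E[X] = 439151565154445/457019805007872 ≈ 0.960903.
Is E[X] < 1? YES.
Since E[X] < 1, there exists a 6-coloring of K_{565} with no monochromatic K_7; hence R_6(7) > 565.

E[X] = 439151565154445/457019805007872 ≈ 0.960903; E[X] < 1, so R_6(7) > 565.


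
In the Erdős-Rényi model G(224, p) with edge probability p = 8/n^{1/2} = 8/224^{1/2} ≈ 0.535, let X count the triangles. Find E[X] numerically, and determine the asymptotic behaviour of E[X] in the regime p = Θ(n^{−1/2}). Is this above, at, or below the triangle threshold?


Number of potential triangles: C(224, 3) = 1848224.
Each occurs with probability p³ ≈ (0.535)³ ≈ 1.52721e-01.
By linearity: E[X] = C(224, 3)·p³ ≈ 1848224 · 1.52721e-01 ≈ 282262.081.
Since α = 1/2 < 1, p = c/n^{1/2} ≫ 1/n is above the triangle threshold p ~ 1/n. Asymptotically E[X] ~ (c³/6)·n^{3(1−α)} = (8³/6)·n^{1.5} → ∞; triangles are abundant w.h.p.

E[X] ≈ 282262.081; in regime p = Θ(1/n^{1/2}) E[X] diverges (above the triangle threshold p ~ 1/n).


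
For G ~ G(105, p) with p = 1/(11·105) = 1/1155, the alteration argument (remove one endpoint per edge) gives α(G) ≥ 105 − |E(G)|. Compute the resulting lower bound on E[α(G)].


E[|E(G)|] = C(105, 2)·p = 5460 · (1/1155) = 52/11.
E[α(G)] ≥ n − E[|E(G)|] = 105 − 52/11 = 1103/11.
Numerically: ≈ 100.27273.
(This is only a lower bound; the true E[α(G)] may be larger.)

E[α(G)] ≥ 1103/11 ≈ 100.27273.


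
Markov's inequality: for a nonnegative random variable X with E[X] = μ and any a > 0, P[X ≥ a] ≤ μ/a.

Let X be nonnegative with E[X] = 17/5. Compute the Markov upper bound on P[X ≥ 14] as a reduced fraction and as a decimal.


μ = E[X] = 17/5, a = 14.
Markov: P[X ≥ 14] ≤ μ/a = (17/5)/14 = 17/70.
Numerically: ≈ 0.2429.
(Since a = 14 > μ = 3.4000, the bound 17/70 is < 1 and informative.)

P[X ≥ 14] ≤ 17/70 ≈ 0.2429.
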